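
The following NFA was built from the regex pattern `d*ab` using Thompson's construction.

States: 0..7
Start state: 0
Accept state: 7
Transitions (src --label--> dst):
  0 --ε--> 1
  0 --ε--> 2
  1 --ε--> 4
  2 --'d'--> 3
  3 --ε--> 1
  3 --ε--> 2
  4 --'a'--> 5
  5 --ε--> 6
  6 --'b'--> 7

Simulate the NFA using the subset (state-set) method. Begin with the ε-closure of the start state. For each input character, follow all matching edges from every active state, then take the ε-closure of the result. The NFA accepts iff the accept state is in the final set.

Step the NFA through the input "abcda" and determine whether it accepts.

initial (ε-close {0}): {0,1,2,4}
'a' @ 1: {5,6}
'b' @ 2: {7}  (accept∈set)
'c' @ 3: {}  — state set empty
rest 'da' ignored (set empty)
after full input: {}  (accept=7 not in)

Answer: REJECT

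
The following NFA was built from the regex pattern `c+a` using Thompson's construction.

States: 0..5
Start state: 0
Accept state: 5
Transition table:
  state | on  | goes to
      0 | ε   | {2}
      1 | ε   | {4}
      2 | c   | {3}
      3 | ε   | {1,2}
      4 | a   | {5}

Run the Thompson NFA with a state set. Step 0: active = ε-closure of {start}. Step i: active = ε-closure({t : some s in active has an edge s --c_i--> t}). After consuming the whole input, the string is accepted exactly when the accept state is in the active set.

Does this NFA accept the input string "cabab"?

Answer: REJECT

Steps:
initial (ε-close {0}): {0,2}
'c' @ 1: {1,2,3,4}
'a' @ 2: {5}  ✓accept
'b' @ 3: {}  — dead — no transitions
rest 'ab' ignored (set empty)
end set {} — state 5 not in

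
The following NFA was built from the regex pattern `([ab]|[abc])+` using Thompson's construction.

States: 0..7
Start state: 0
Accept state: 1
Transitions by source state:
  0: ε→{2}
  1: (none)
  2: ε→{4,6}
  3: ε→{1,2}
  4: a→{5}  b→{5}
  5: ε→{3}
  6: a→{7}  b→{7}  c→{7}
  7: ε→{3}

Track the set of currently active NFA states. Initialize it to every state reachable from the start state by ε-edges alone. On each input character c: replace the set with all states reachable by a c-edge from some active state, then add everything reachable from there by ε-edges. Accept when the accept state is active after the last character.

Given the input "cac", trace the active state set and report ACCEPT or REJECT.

Answer: ACCEPT

Derivation:
start: ε-closure({0}) = {0,2,4,6}
'c' @ 1: {1,2,3,4,6,7}  ✓accept
'a' @ 2: {1,2,3,4,5,6,7}  ✓accept
'c' @ 3: {1,2,3,4,6,7}  ✓accept
final: {1,2,3,4,6,7}; accept 1 in set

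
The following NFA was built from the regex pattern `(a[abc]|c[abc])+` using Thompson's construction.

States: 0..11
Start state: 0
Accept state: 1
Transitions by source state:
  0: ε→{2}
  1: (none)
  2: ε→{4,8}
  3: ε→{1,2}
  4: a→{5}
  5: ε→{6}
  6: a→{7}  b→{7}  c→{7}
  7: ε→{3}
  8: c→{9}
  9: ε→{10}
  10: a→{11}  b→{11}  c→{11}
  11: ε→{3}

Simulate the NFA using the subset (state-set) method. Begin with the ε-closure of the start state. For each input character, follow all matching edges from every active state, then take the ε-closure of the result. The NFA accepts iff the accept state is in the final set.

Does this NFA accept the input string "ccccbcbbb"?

initial (ε-close {0}): {0,2,4,8}
'c' @ 1: {9,10}
'c' @ 2: {1,2,3,4,8,11}  (accept∈set)
'c' @ 3: {9,10}
'c' @ 4: {1,2,3,4,8,11}  (accept∈set)
'b' @ 5: {}  — no active states
rest 'cbbb' ignored (set empty)
after full input: {}  (accept=1 not in)

Answer: REJECT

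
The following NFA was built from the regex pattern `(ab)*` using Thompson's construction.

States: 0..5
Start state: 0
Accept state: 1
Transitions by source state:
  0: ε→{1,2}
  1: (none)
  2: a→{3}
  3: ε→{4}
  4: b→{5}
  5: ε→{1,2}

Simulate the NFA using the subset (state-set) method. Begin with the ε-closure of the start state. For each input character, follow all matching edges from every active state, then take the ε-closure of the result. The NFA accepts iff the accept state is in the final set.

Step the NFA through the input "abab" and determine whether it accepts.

start: ε-closure({0}) = {0,1,2}
'a' @ 1: {3,4}
'b' @ 2: {1,2,5}  [accepting]
'a' @ 3: {3,4}
'b' @ 4: {1,2,5}  [accepting]
after full input: {1,2,5}  (accept=1 in)

Answer: ACCEPT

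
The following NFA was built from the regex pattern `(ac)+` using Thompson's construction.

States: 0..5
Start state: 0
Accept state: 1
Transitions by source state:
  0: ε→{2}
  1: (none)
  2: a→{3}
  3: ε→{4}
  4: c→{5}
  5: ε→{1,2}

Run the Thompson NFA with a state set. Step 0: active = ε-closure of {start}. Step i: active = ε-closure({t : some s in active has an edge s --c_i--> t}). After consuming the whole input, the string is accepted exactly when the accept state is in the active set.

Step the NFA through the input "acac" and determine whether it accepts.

start: ε-closure({0}) = {0,2}
'a' @ 1: {3,4}
'c' @ 2: {1,2,5}  ✓accept
'a' @ 3: {3,4}
'c' @ 4: {1,2,5}  ✓accept
after full input: {1,2,5}  (accept=1 in)

Answer: ACCEPT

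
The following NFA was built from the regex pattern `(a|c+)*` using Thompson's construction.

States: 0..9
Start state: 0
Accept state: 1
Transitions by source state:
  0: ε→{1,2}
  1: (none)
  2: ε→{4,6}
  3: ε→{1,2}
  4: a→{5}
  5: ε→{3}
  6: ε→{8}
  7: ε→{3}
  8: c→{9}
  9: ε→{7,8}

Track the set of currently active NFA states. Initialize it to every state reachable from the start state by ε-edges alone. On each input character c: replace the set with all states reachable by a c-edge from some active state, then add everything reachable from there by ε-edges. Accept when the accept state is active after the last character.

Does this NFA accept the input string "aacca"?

Answer: ACCEPT

Derivation:
S₀ = ε-closure({0}) = {0,1,2,4,6,8}
'a' @ 1: {1,2,3,4,5,6,8}  (accept∈set)
'a' @ 2: {1,2,3,4,5,6,8}  (accept∈set)
'c' @ 3: {1,2,3,4,6,7,8,9}  (accept∈set)
'c' @ 4: {1,2,3,4,6,7,8,9}  (accept∈set)
'a' @ 5: {1,2,3,4,5,6,8}  (accept∈set)
final: {1,2,3,4,5,6,8}; accept 1 in set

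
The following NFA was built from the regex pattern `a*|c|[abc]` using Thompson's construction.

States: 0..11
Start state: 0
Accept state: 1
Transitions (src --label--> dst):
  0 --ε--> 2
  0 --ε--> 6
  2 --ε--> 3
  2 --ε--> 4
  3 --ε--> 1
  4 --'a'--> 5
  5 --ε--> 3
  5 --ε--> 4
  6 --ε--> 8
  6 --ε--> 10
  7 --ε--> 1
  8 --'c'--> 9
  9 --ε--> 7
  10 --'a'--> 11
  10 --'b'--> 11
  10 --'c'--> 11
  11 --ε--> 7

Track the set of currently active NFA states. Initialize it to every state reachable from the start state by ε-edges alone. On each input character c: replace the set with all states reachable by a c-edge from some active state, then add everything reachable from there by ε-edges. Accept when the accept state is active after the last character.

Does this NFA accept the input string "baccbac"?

Answer: REJECT

Steps:
S₀ = ε-closure({0}) = {0,1,2,3,4,6,8,10}
'b' @ 1: {1,7,11}  ✓accept
'a' @ 2: {}  — state set empty
rest 'ccbac' ignored (set empty)
final: {}; accept 1 not in set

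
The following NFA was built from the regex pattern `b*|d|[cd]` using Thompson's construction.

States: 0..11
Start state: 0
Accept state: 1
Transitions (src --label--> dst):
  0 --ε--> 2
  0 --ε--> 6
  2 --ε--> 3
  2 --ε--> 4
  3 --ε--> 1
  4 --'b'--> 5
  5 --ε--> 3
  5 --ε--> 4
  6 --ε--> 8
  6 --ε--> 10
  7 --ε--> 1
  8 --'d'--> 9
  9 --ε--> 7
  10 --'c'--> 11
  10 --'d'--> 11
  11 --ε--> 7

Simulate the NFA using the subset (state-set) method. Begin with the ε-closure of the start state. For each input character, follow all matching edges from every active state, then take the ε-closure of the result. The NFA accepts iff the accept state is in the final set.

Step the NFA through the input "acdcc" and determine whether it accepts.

start: ε-closure({0}) = {0,1,2,3,4,6,8,10}
'a' @ 1: {}  — state set empty
rest 'cdcc' ignored (set empty)
end set {} — state 1 not in

Answer: REJECT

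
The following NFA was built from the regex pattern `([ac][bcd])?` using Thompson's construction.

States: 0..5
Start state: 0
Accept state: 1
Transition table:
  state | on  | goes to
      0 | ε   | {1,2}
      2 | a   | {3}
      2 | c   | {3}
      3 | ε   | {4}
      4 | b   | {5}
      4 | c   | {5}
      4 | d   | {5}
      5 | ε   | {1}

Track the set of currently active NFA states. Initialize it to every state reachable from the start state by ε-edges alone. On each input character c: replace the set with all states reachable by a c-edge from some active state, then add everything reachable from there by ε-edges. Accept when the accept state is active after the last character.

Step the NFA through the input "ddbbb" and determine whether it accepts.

Answer: REJECT

Derivation:
S₀ = ε-closure({0}) = {0,1,2}
'd' @ 1: {}  — state set empty
rest 'dbbb' ignored (set empty)
final: {}; accept 1 not in set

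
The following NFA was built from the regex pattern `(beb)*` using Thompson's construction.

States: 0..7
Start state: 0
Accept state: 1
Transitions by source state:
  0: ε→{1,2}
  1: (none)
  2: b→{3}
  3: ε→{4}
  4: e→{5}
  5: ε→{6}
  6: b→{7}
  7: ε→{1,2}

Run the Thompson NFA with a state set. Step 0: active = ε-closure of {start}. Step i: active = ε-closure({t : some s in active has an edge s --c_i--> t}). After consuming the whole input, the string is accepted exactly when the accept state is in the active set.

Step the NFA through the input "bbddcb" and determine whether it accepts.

initial (ε-close {0}): {0,1,2}
'b' @ 1: {3,4}
'b' @ 2: {}  — state set empty
rest 'ddcb' ignored (set empty)
final: {}; accept 1 not in set

Answer: REJECT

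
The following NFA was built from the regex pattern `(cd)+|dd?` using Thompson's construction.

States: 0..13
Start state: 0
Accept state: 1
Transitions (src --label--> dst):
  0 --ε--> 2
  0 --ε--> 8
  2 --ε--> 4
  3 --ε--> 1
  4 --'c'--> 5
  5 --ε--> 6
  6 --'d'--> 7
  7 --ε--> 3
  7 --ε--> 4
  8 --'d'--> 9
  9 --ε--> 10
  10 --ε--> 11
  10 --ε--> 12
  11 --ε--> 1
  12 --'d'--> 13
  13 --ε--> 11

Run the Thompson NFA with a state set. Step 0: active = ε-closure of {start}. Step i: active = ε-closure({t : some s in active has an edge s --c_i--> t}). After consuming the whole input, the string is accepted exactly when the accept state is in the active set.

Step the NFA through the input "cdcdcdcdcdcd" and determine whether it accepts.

Answer: ACCEPT

Derivation:
initial (ε-close {0}): {0,2,4,8}
'c' @ 1: {5,6}
'd' @ 2: {1,3,4,7}  [accepting]
'c' @ 3: {5,6}
'd' @ 4: {1,3,4,7}  [accepting]
'c' @ 5: {5,6}
'd' @ 6: {1,3,4,7}  [accepting]
'c' @ 7: {5,6}
'd' @ 8: {1,3,4,7}  [accepting]
'c' @ 9: {5,6}
'd' @ 10: {1,3,4,7}  [accepting]
'c' @ 11: {5,6}
'd' @ 12: {1,3,4,7}  [accepting]
final: {1,3,4,7}; accept 1 in set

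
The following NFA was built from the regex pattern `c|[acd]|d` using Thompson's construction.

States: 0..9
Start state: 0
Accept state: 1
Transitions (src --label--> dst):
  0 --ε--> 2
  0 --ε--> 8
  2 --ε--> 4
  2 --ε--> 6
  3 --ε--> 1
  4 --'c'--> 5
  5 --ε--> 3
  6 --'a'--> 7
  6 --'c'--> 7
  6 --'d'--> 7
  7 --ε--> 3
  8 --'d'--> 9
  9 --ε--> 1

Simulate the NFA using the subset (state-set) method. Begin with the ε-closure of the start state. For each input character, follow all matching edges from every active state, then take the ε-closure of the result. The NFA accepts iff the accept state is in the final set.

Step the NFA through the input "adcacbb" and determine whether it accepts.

Answer: REJECT

Steps:
S₀ = ε-closure({0}) = {0,2,4,6,8}
'a' @ 1: {1,3,7}  [accepting]
'd' @ 2: {}  — dead — no transitions
rest 'cacbb' ignored (set empty)
after full input: {}  (accept=1 not in)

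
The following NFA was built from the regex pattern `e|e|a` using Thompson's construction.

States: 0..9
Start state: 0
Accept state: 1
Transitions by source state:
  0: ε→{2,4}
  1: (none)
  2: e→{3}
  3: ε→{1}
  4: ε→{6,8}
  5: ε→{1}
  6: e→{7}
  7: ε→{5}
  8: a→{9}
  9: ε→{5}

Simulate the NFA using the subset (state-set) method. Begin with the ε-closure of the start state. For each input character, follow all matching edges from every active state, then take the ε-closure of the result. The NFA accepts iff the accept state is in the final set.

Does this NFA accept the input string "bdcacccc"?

S₀ = ε-closure({0}) = {0,2,4,6,8}
'b' @ 1: {}  — no active states
rest 'dcacccc' ignored (set empty)
after full input: {}  (accept=1 not in)

Answer: REJECT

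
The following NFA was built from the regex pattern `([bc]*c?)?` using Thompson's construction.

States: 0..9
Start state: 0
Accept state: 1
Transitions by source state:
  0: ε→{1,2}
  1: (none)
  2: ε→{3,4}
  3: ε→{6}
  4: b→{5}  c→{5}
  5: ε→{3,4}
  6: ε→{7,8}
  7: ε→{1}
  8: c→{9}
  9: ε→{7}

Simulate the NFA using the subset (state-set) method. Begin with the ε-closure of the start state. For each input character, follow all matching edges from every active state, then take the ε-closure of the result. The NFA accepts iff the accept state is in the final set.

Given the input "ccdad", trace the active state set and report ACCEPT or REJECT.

Answer: REJECT

Trace:
S₀ = ε-closure({0}) = {0,1,2,3,4,6,7,8}
'c' @ 1: {1,3,4,5,6,7,8,9}  ✓accept
'c' @ 2: {1,3,4,5,6,7,8,9}  ✓accept
'd' @ 3: {}  — no active states
rest 'ad' ignored (set empty)
final: {}; accept 1 not in set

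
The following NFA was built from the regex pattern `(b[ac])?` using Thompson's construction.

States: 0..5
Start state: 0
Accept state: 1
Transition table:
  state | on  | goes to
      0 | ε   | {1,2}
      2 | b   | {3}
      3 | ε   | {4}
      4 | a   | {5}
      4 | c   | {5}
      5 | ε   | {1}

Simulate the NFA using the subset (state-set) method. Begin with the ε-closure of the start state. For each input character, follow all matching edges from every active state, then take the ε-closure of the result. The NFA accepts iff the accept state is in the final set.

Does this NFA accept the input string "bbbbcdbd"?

S₀ = ε-closure({0}) = {0,1,2}
'b' @ 1: {3,4}
'b' @ 2: {}  — dead — no transitions
rest 'bbcdbd' ignored (set empty)
final: {}; accept 1 not in set

Answer: REJECT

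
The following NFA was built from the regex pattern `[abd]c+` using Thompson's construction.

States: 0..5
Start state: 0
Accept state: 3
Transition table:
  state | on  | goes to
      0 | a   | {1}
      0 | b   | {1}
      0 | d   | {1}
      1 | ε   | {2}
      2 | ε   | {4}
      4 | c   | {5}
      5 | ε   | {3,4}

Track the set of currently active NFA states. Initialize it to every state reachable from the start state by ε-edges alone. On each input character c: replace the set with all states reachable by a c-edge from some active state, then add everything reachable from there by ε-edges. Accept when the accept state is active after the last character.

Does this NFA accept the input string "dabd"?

Answer: REJECT

Trace:
initial (ε-close {0}): {0}
'd' @ 1: {1,2,4}
'a' @ 2: {}  — dead — no transitions
rest 'bd' ignored (set empty)
end set {} — state 3 not in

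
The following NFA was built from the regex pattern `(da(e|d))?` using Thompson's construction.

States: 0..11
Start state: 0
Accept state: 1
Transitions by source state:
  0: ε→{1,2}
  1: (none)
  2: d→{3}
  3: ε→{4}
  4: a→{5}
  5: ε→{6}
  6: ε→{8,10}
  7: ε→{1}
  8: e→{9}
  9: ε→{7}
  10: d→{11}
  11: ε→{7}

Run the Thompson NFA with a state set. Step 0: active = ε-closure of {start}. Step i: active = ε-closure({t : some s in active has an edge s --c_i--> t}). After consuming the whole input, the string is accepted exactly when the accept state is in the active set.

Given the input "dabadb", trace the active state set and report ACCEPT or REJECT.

S₀ = ε-closure({0}) = {0,1,2}
'd' @ 1: {3,4}
'a' @ 2: {5,6,8,10}
'b' @ 3: {}  — dead — no transitions
rest 'adb' ignored (set empty)
end set {} — state 1 not in

Answer: REJECT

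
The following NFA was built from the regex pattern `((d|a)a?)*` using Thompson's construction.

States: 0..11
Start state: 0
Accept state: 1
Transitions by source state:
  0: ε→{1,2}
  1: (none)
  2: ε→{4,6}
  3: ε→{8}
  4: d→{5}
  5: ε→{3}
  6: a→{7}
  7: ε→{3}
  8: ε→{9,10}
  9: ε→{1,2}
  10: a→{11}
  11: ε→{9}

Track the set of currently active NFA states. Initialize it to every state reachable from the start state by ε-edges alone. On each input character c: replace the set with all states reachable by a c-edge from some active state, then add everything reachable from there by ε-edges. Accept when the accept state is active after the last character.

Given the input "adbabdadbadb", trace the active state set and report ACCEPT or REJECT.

Answer: REJECT

Trace:
S₀ = ε-closure({0}) = {0,1,2,4,6}
'a' @ 1: {1,2,3,4,6,7,8,9,10}  ✓accept
'd' @ 2: {1,2,3,4,5,6,8,9,10}  ✓accept
'b' @ 3: {}  — no active states
rest 'abdadbadb' ignored (set empty)
end set {} — state 1 not in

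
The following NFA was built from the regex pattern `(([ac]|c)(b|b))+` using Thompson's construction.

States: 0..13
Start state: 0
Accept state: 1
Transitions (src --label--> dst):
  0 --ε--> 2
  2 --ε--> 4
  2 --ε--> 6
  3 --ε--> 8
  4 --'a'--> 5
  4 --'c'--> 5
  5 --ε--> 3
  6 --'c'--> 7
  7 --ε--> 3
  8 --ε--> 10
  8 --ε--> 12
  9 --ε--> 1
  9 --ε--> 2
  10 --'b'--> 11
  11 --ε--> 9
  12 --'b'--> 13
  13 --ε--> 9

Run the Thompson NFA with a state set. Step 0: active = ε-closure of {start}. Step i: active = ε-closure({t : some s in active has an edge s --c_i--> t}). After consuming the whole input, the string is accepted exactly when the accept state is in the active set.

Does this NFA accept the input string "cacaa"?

initial (ε-close {0}): {0,2,4,6}
'c' @ 1: {3,5,7,8,10,12}
'a' @ 2: {}  — dead — no transitions
rest 'caa' ignored (set empty)
final: {}; accept 1 not in set

Answer: REJECT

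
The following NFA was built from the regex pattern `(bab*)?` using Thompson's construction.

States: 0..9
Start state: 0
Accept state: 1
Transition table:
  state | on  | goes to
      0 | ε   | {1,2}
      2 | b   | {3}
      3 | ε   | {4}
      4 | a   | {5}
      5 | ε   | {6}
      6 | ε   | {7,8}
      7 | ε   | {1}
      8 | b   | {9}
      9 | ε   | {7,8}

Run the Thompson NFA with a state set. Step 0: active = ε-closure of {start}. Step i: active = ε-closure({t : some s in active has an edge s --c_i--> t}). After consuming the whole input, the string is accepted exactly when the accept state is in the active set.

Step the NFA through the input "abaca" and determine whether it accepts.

Answer: REJECT

Derivation:
S₀ = ε-closure({0}) = {0,1,2}
'a' @ 1: {}  — state set empty
rest 'baca' ignored (set empty)
end set {} — state 1 not in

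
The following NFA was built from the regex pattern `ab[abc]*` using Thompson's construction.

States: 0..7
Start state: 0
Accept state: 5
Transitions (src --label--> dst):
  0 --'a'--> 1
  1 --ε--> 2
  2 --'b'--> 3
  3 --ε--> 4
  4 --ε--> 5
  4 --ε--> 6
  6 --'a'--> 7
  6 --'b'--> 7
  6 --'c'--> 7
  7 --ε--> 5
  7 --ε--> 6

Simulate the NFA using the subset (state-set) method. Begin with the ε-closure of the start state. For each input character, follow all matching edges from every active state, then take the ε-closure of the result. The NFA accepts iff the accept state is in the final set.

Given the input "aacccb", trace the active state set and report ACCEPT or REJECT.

Answer: REJECT

Derivation:
S₀ = ε-closure({0}) = {0}
'a' @ 1: {1,2}
'a' @ 2: {}  — dead — no transitions
rest 'cccb' ignored (set empty)
end set {} — state 5 not in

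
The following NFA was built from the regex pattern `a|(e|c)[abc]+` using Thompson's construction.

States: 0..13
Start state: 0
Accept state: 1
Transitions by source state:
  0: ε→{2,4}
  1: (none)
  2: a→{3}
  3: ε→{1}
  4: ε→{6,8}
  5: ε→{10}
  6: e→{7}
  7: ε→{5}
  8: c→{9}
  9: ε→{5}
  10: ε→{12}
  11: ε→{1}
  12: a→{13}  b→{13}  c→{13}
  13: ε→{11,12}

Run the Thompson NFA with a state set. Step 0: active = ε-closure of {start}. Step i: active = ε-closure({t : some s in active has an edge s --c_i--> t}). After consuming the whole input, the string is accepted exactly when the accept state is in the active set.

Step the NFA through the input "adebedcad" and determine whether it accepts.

initial (ε-close {0}): {0,2,4,6,8}
'a' @ 1: {1,3}  (accept∈set)
'd' @ 2: {}  — dead — no transitions
rest 'ebedcad' ignored (set empty)
end set {} — state 1 not in

Answer: REJECT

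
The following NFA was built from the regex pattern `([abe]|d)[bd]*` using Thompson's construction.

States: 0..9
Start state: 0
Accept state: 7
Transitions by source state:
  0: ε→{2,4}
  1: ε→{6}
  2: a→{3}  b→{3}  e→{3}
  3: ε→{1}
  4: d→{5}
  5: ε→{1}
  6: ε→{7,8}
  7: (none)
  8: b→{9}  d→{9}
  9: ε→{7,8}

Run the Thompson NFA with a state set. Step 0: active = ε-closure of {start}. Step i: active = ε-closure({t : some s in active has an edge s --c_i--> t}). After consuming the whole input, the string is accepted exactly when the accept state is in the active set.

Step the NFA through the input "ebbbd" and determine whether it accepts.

Answer: ACCEPT

Derivation:
initial (ε-close {0}): {0,2,4}
'e' @ 1: {1,3,6,7,8}  [accepting]
'b' @ 2: {7,8,9}  [accepting]
'b' @ 3: {7,8,9}  [accepting]
'b' @ 4: {7,8,9}  [accepting]
'd' @ 5: {7,8,9}  [accepting]
final: {7,8,9}; accept 7 in set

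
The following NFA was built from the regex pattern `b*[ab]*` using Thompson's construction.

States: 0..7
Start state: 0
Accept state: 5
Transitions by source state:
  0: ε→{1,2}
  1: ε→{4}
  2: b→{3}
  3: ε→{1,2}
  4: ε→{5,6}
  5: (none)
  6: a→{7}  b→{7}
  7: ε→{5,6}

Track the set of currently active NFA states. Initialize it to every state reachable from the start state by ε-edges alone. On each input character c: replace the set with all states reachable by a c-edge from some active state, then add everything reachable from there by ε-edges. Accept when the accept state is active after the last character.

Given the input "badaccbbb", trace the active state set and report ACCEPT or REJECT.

S₀ = ε-closure({0}) = {0,1,2,4,5,6}
'b' @ 1: {1,2,3,4,5,6,7}  [accepting]
'a' @ 2: {5,6,7}  [accepting]
'd' @ 3: {}  — dead — no transitions
rest 'accbbb' ignored (set empty)
end set {} — state 5 not in

Answer: REJECT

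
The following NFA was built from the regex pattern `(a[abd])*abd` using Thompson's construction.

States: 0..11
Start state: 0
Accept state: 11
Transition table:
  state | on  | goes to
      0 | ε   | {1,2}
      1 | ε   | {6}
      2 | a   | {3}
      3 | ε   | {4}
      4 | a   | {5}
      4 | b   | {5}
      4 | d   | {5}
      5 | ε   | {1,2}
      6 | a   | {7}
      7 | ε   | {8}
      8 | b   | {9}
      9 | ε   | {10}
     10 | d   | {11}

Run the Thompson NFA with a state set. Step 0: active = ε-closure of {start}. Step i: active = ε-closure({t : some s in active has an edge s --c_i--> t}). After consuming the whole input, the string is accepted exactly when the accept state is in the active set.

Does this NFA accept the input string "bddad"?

S₀ = ε-closure({0}) = {0,1,2,6}
'b' @ 1: {}  — state set empty
rest 'ddad' ignored (set empty)
end set {} — state 11 not in

Answer: REJECT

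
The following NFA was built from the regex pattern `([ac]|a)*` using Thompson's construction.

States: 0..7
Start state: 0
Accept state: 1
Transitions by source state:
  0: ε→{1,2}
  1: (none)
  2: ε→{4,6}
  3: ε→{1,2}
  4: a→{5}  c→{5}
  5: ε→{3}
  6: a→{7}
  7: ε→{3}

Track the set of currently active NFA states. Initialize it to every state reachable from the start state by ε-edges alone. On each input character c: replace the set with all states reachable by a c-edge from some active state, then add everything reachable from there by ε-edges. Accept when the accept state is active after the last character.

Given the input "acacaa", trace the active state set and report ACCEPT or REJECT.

S₀ = ε-closure({0}) = {0,1,2,4,6}
'a' @ 1: {1,2,3,4,5,6,7}  ✓accept
'c' @ 2: {1,2,3,4,5,6}  ✓accept
'a' @ 3: {1,2,3,4,5,6,7}  ✓accept
'c' @ 4: {1,2,3,4,5,6}  ✓accept
'a' @ 5: {1,2,3,4,5,6,7}  ✓accept
'a' @ 6: {1,2,3,4,5,6,7}  ✓accept
after full input: {1,2,3,4,5,6,7}  (accept=1 in)

Answer: ACCEPT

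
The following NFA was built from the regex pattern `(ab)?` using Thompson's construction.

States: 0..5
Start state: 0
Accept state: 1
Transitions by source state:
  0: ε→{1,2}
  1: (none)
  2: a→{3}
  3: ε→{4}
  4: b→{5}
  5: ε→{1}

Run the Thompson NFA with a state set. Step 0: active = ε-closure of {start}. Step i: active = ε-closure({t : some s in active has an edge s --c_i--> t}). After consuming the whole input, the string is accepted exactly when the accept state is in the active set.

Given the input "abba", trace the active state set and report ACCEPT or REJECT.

Answer: REJECT

Derivation:
S₀ = ε-closure({0}) = {0,1,2}
'a' @ 1: {3,4}
'b' @ 2: {1,5}  [accepting]
'b' @ 3: {}  — no active states
rest 'a' ignored (set empty)
after full input: {}  (accept=1 not in)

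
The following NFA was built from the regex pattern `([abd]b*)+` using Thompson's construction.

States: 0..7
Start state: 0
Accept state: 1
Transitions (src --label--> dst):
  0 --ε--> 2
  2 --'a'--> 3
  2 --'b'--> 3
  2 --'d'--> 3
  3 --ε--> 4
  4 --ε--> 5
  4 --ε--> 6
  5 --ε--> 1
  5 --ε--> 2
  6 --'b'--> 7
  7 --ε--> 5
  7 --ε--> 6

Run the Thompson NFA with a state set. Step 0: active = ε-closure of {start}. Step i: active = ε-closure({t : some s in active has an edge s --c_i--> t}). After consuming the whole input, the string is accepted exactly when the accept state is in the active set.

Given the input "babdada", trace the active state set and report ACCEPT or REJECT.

Answer: ACCEPT

Steps:
initial (ε-close {0}): {0,2}
'b' @ 1: {1,2,3,4,5,6}  (accept∈set)
'a' @ 2: {1,2,3,4,5,6}  (accept∈set)
'b' @ 3: {1,2,3,4,5,6,7}  (accept∈set)
'd' @ 4: {1,2,3,4,5,6}  (accept∈set)
'a' @ 5: {1,2,3,4,5,6}  (accept∈set)
'd' @ 6: {1,2,3,4,5,6}  (accept∈set)
'a' @ 7: {1,2,3,4,5,6}  (accept∈set)
final: {1,2,3,4,5,6}; accept 1 in set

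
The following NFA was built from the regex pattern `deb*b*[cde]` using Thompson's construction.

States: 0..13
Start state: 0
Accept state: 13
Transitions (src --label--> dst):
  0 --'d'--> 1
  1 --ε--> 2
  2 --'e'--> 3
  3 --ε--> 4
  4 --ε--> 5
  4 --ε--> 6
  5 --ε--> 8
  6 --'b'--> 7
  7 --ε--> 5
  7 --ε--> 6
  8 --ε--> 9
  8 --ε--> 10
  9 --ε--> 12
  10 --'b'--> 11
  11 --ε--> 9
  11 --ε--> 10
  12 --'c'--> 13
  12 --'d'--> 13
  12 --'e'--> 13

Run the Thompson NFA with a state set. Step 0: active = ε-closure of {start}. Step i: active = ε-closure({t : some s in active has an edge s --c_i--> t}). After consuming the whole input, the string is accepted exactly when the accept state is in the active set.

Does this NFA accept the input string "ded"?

Answer: ACCEPT

Derivation:
S₀ = ε-closure({0}) = {0}
'd' @ 1: {1,2}
'e' @ 2: {3,4,5,6,8,9,10,12}
'd' @ 3: {13}  ✓accept
end set {13} — state 13 in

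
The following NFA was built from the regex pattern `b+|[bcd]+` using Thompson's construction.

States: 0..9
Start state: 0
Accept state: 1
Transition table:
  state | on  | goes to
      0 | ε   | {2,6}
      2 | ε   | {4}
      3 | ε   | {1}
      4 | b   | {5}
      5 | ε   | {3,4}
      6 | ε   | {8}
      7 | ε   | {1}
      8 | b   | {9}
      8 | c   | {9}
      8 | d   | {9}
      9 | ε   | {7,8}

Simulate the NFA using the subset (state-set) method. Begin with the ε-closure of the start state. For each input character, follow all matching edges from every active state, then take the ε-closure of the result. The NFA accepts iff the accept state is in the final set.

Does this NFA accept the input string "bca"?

Answer: REJECT

Trace:
start: ε-closure({0}) = {0,2,4,6,8}
'b' @ 1: {1,3,4,5,7,8,9}  [accepting]
'c' @ 2: {1,7,8,9}  [accepting]
'a' @ 3: {}  — dead — no transitions
final: {}; accept 1 not in set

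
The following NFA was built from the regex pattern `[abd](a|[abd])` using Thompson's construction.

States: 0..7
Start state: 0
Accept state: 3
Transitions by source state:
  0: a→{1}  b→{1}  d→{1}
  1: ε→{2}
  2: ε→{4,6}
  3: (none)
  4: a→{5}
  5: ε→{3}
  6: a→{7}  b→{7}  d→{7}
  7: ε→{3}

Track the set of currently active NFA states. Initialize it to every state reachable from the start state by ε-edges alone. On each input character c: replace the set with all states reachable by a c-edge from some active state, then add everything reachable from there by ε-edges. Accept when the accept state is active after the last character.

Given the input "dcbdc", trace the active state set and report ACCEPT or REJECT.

start: ε-closure({0}) = {0}
'd' @ 1: {1,2,4,6}
'c' @ 2: {}  — state set empty
rest 'bdc' ignored (set empty)
after full input: {}  (accept=3 not in)

Answer: REJECT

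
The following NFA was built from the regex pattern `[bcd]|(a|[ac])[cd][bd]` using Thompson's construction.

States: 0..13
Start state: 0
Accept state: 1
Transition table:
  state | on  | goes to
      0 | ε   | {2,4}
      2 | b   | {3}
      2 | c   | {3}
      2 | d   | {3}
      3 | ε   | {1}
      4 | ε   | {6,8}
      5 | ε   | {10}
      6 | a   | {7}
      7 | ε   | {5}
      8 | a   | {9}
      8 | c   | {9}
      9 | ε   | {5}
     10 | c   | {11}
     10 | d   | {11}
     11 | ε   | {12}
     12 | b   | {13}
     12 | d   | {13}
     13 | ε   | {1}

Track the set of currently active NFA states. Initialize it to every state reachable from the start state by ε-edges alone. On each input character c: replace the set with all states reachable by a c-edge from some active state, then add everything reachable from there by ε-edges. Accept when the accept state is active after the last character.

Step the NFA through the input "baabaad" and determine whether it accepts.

start: ε-closure({0}) = {0,2,4,6,8}
'b' @ 1: {1,3}  ✓accept
'a' @ 2: {}  — state set empty
rest 'abaad' ignored (set empty)
after full input: {}  (accept=1 not in)

Answer: REJECT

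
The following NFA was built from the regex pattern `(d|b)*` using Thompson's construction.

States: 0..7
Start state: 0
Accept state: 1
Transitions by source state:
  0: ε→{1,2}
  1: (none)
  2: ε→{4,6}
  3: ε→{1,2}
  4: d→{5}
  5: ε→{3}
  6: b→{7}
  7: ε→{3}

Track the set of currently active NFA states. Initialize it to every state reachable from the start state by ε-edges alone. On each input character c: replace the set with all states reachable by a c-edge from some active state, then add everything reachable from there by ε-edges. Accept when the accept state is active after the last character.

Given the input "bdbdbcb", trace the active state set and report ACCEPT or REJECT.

initial (ε-close {0}): {0,1,2,4,6}
'b' @ 1: {1,2,3,4,6,7}  ✓accept
'd' @ 2: {1,2,3,4,5,6}  ✓accept
'b' @ 3: {1,2,3,4,6,7}  ✓accept
'd' @ 4: {1,2,3,4,5,6}  ✓accept
'b' @ 5: {1,2,3,4,6,7}  ✓accept
'c' @ 6: {}  — state set empty
rest 'b' ignored (set empty)
final: {}; accept 1 not in set

Answer: REJECT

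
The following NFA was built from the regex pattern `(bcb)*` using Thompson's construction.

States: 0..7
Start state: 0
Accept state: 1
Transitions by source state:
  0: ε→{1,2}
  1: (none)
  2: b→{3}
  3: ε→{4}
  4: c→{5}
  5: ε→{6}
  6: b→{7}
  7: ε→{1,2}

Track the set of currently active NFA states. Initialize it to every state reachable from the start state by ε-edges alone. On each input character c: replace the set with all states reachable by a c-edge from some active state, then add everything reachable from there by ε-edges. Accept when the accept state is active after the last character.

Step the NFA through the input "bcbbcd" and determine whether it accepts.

Answer: REJECT

Trace:
start: ε-closure({0}) = {0,1,2}
'b' @ 1: {3,4}
'c' @ 2: {5,6}
'b' @ 3: {1,2,7}  [accepting]
'b' @ 4: {3,4}
'c' @ 5: {5,6}
'd' @ 6: {}  — no active states
after full input: {}  (accept=1 not in)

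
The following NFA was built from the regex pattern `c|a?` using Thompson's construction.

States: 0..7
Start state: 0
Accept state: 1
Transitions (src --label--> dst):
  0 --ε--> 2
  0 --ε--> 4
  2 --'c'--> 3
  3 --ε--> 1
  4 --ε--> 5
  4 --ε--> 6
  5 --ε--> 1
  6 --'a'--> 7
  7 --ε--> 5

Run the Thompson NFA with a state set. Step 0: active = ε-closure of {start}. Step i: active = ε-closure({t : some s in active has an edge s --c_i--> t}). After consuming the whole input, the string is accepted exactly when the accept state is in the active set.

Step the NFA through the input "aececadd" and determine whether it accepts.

S₀ = ε-closure({0}) = {0,1,2,4,5,6}
'a' @ 1: {1,5,7}  (accept∈set)
'e' @ 2: {}  — dead — no transitions
rest 'cecadd' ignored (set empty)
end set {} — state 1 not in

Answer: REJECT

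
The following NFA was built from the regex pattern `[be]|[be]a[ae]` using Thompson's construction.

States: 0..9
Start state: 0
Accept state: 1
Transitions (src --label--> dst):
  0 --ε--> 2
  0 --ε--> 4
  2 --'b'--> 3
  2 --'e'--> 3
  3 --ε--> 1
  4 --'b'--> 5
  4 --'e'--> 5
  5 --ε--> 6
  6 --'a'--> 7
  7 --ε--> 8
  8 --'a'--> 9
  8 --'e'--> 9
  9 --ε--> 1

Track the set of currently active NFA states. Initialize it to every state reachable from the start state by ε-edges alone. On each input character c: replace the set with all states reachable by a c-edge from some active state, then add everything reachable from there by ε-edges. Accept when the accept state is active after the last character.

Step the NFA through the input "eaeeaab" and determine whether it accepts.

initial (ε-close {0}): {0,2,4}
'e' @ 1: {1,3,5,6}  [accepting]
'a' @ 2: {7,8}
'e' @ 3: {1,9}  [accepting]
'e' @ 4: {}  — state set empty
rest 'aab' ignored (set empty)
end set {} — state 1 not in

Answer: REJECT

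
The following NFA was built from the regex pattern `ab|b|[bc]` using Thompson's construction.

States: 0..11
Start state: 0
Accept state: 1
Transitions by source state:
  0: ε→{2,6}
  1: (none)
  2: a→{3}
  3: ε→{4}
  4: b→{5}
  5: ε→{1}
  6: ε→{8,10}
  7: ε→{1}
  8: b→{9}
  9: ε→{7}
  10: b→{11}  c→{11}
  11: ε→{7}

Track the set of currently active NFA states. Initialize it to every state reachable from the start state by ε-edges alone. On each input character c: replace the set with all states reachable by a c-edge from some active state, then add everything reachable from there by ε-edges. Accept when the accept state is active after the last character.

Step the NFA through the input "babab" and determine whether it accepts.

S₀ = ε-closure({0}) = {0,2,6,8,10}
'b' @ 1: {1,7,9,11}  ✓accept
'a' @ 2: {}  — state set empty
rest 'bab' ignored (set empty)
end set {} — state 1 not in

Answer: REJECT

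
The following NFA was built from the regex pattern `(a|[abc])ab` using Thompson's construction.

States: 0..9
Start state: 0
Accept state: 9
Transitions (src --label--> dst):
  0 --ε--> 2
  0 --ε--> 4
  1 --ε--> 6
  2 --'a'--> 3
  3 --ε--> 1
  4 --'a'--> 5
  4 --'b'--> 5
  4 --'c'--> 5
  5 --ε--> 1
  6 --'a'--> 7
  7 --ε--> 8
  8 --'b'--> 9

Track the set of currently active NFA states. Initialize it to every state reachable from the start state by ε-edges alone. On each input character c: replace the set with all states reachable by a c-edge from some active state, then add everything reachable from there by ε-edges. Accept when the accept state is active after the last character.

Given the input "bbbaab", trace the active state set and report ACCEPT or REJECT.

Answer: REJECT

Trace:
start: ε-closure({0}) = {0,2,4}
'b' @ 1: {1,5,6}
'b' @ 2: {}  — dead — no transitions
rest 'baab' ignored (set empty)
after full input: {}  (accept=9 not in)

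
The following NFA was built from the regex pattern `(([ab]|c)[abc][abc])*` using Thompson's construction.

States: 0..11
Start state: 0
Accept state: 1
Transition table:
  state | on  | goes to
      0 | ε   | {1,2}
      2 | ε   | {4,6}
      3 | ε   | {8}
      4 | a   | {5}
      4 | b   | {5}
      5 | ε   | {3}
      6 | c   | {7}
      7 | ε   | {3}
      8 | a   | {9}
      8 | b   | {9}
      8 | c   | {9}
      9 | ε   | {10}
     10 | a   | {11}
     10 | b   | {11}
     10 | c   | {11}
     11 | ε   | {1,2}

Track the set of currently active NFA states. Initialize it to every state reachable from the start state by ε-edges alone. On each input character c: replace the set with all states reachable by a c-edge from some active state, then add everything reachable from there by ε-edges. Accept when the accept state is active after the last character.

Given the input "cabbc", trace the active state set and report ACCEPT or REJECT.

start: ε-closure({0}) = {0,1,2,4,6}
'c' @ 1: {3,7,8}
'a' @ 2: {9,10}
'b' @ 3: {1,2,4,6,11}  [accepting]
'b' @ 4: {3,5,8}
'c' @ 5: {9,10}
final: {9,10}; accept 1 not in set

Answer: REJECT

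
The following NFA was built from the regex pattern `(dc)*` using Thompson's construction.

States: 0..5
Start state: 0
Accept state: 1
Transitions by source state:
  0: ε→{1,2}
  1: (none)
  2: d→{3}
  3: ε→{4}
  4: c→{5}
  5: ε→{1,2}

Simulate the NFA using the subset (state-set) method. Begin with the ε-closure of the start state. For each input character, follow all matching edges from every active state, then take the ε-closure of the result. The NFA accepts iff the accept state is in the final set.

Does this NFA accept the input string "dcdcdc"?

S₀ = ε-closure({0}) = {0,1,2}
'd' @ 1: {3,4}
'c' @ 2: {1,2,5}  (accept∈set)
'd' @ 3: {3,4}
'c' @ 4: {1,2,5}  (accept∈set)
'd' @ 5: {3,4}
'c' @ 6: {1,2,5}  (accept∈set)
end set {1,2,5} — state 1 in

Answer: ACCEPT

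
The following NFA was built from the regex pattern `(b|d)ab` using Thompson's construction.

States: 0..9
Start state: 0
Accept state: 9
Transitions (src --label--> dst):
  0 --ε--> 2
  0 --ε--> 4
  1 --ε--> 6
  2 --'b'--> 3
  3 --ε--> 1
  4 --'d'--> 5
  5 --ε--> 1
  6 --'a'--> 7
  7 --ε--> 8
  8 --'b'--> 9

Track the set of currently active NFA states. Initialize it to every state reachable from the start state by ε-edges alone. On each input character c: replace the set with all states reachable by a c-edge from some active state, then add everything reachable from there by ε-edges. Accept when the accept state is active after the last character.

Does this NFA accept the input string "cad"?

Answer: REJECT

Derivation:
initial (ε-close {0}): {0,2,4}
'c' @ 1: {}  — state set empty
rest 'ad' ignored (set empty)
final: {}; accept 9 not in set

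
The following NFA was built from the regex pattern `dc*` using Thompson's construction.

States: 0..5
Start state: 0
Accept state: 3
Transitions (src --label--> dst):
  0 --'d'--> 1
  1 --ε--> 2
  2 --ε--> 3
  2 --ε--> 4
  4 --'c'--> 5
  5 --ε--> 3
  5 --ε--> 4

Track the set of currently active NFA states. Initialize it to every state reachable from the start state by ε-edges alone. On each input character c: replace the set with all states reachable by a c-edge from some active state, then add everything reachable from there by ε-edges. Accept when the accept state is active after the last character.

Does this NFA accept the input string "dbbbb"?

S₀ = ε-closure({0}) = {0}
'd' @ 1: {1,2,3,4}  ✓accept
'b' @ 2: {}  — no active states
rest 'bbb' ignored (set empty)
after full input: {}  (accept=3 not in)

Answer: REJECT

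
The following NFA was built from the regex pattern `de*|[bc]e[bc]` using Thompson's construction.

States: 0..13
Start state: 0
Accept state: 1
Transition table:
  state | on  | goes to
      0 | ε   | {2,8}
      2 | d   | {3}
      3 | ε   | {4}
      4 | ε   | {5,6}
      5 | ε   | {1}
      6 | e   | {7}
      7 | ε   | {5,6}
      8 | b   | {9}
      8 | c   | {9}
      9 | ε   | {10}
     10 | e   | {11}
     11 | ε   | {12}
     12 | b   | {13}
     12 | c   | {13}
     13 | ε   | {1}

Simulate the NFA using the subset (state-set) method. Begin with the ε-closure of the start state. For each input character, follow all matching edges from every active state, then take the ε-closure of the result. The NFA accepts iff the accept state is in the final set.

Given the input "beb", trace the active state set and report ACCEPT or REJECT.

start: ε-closure({0}) = {0,2,8}
'b' @ 1: {9,10}
'e' @ 2: {11,12}
'b' @ 3: {1,13}  [accepting]
end set {1,13} — state 1 in

Answer: ACCEPT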